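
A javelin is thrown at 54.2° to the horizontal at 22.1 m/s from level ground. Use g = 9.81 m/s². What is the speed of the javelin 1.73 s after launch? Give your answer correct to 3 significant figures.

v_x = 22.1 cos 54.2° = 12.93 m/s (constant).
v_y(t) = 22.1 sin 54.2° − g t = 17.92 − 9.81 × 1.73 = 0.9487 m/s.
Speed = √(v_x² + v_y²) = √(167.2 + 0.9000) = 13.0 m/s.

13.0 m/s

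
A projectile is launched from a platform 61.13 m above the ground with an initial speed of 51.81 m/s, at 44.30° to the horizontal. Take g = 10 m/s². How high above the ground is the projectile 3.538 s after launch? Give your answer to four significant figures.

126.6 m

v_y0 = 51.81 sin 44.30° = 36.185 m/s.
y(t) = 61.13 + v_y0 t − ½ g t² = 61.13 + 36.185×3.538 − ½×10×3.538² = 126.6 m.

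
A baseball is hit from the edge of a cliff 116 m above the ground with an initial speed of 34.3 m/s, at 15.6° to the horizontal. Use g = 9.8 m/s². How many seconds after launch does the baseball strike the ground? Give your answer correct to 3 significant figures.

Vertical component: v_y = 34.3 sin 15.6° = 9.224 m/s.
Taking up as positive with launch at y = 116 m, landing at y = 0: 0 = 116 + 9.224 t − ½(9.8) t².
Solving 4.900 t² − 9.224 t − 116 = 0 gives t = [9.224 + √(9.224² + 4·4.900·116)] / 9.800 = 5.90 s.

5.90 s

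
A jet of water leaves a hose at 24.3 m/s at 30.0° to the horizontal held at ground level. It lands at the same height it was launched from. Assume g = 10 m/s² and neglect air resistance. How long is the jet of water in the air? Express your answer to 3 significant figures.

2.43 s

Vertical component: v_y = 24.3 sin 30.0° = 12.15 m/s.
For a projectile landing at launch height, time of flight is t = 2 v_y / g = 2 × 12.15 / 10 = 2.43 s.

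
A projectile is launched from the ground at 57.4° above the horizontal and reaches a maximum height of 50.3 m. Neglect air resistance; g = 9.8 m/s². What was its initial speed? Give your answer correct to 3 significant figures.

37.3 m/s

At maximum height v_y = 0, so (v₀ sin θ)² = 2 g H.
v₀ sin 57.4° = √(2 × 9.8 × 50.3) = 31.40 m/s.
v₀ = 31.40 / sin 57.4° = 31.40 / 0.8425 = 37.3 m/s.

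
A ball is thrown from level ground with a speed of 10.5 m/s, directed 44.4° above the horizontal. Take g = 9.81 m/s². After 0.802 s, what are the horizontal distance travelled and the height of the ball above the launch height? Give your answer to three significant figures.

x = 6.02 m, y = 2.74 m

v_x = 10.5 cos 44.4° = 7.502 m/s; v_y0 = 10.5 sin 44.4° = 7.346 m/s.
x = v_x t = 7.502 × 0.802 = 6.02 m.
y = v_y0 t − ½ g t² = 7.346×0.802 − 4.905×0.802² = 2.74 m.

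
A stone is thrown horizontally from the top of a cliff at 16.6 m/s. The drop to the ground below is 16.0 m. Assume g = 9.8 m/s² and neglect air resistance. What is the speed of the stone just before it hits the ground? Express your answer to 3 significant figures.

Fall time: t = √(2 × 16.0 / 9.8) = 1.807 s.
At impact: v_x = 16.6 m/s (unchanged), v_y = g t = 9.8 × 1.807 = 17.71 m/s.
Speed = √(v_x² + v_y²) = √(275.6 + 313.6) = 24.3 m/s.

24.3 m/s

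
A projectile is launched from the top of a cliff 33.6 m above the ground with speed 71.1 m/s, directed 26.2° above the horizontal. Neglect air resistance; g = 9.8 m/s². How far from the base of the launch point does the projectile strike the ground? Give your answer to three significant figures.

468 m

Components: v_x = 71.1 cos 26.2° = 63.80 m/s, v_y = 71.1 sin 26.2° = 31.39 m/s.
Vertical: 0 = 33.6 + 31.39 t − ½(9.8) t² ⇒ 4.900 t² − 31.39 t − 33.6 = 0.
t = [31.39 + √(985.3 + 658.6)] / 9.800 = 7.340 s.
Horizontal: R = v_x · t = 63.80 × 7.340 = 468 m.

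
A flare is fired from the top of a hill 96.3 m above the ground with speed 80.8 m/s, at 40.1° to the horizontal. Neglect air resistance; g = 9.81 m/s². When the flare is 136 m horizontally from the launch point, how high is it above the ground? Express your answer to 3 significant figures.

v_x = 80.8 cos 40.1° = 61.81 m/s, v_y0 = 80.8 sin 40.1° = 52.05 m/s.
Time to reach x = 136 m: t = x / v_x = 136 / 61.81 = 2.200 s.
y = 96.3 + v_y0 t − ½ g t² = 96.3 + 52.05×2.200 − 4.905×2.200² = 187 m.

187 m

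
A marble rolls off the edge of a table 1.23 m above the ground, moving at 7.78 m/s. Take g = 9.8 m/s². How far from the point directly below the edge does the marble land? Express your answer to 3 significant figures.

Initial vertical velocity is zero, so the fall time comes from h = ½ g t²: t = √(2 × 1.23 / 9.8) = 0.5010 s.
Horizontal motion is uniform at 7.78 m/s, so x = 7.78 × 0.5010 = 3.90 m.

3.90 m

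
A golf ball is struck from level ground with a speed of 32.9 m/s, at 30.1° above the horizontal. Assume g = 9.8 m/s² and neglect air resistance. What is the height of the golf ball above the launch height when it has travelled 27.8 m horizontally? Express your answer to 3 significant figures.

v_x = 32.9 cos 30.1° = 28.46 m/s, v_y0 = 32.9 sin 30.1° = 16.50 m/s.
Time to reach x = 27.8 m: t = x / v_x = 27.8 / 28.46 = 0.9768 s.
y = v_y0 t − ½ g t² = 16.50×0.9768 − 4.900×0.9768² = 11.4 m.

11.4 m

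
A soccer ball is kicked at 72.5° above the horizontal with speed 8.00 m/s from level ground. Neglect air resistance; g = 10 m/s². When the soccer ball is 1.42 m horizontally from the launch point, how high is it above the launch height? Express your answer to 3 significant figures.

2.76 m

v_x = 8.00 cos 72.5° = 2.406 m/s, v_y0 = 8.00 sin 72.5° = 7.630 m/s.
Time to reach x = 1.42 m: t = x / v_x = 1.42 / 2.406 = 0.5902 s.
y = v_y0 t − ½ g t² = 7.630×0.5902 − 5.000×0.5902² = 2.76 m.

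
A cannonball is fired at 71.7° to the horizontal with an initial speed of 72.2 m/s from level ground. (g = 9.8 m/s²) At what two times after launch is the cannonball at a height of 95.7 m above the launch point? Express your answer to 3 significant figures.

1.57 s and 12.4 s

v_y0 = 72.2 sin 71.7° = 68.55 m/s.
Set y = v_y0 t − ½ g t² = 95.7: 4.900 t² − 68.55 t + 95.7 = 0.
t = [68.55 ± √(4699 − 1876)] / 9.8 = (68.55 ± 53.13) / 9.8, giving t = 1.57 s or t = 12.4 s.
So the cannonball is at 95.7 m at t = 1.57 s (rising) and t = 12.4 s (falling).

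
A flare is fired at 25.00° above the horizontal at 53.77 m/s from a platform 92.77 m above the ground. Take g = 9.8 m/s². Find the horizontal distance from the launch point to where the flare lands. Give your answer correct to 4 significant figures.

353.3 m

Components: v_x = 53.77 cos 25.00° = 48.732 m/s, v_y = 53.77 sin 25.00° = 22.724 m/s.
Vertical: 0 = 92.77 + 22.724 t − ½(9.8) t² ⇒ 4.900 t² − 22.724 t − 92.77 = 0.
t = [22.724 + √(516.38 + 1818.3)] / 9.800 = 7.2492 s.
Horizontal: R = v_x · t = 48.732 × 7.2492 = 353.3 m.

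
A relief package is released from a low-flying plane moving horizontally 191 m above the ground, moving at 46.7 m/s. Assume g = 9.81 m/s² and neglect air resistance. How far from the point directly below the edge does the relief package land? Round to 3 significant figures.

Initial vertical velocity is zero, so the fall time comes from h = ½ g t²: t = √(2 × 191 / 9.81) = 6.240 s.
Horizontal motion is uniform at 46.7 m/s, so x = 46.7 × 6.240 = 291 m.

291 m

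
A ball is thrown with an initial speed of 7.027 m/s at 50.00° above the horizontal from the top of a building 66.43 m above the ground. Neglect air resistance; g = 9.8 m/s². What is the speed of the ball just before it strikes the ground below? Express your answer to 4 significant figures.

36.76 m/s

v_x = 7.027 cos 50.00° = 4.5169 m/s is unchanged throughout.
For the vertical component, v_y² = v_y0² + 2 g h = (5.3830)² + 2×9.8×66.43 = 1331.0, so |v_y| = 36.483 m/s.
Impact speed = √(v_x² + v_y²) = √(20.402 + 1331.0) = 36.76 m/s.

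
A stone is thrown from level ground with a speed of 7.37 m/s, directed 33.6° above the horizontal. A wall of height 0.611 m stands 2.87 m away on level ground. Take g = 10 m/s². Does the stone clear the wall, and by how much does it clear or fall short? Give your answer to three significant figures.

Yes — it clears the wall by 0.203 m.

v_x = 7.37 cos 33.6° = 6.139 m/s; v_y0 = 7.37 sin 33.6° = 4.078 m/s.
Time to reach the wall: t = 2.87 / 6.139 = 0.4675 s.
Height at that point: y = 4.078×0.4675 − 5.000×0.4675² = 0.8137 m.
That is 0.8137 − 0.611 = 0.203 m above the top of the wall, so the stone clears it.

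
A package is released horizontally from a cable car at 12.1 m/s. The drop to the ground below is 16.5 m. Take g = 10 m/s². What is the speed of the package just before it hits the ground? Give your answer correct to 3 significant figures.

Fall time: t = √(2 × 16.5 / 10) = 1.817 s.
At impact: v_x = 12.1 m/s (unchanged), v_y = g t = 10 × 1.817 = 18.17 m/s.
Speed = √(v_x² + v_y²) = √(146.4 + 330.1) = 21.8 m/s.

21.8 m/s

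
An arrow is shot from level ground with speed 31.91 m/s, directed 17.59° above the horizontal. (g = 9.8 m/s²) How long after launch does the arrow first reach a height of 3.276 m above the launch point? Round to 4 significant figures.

v_y0 = 31.91 sin 17.59° = 9.6433 m/s.
Set y = v_y0 t − ½ g t² = 3.276: 4.900 t² − 9.6433 t + 3.276 = 0.
t = [9.6433 ± √(92.993 − 64.210)] / 9.8 = (9.6433 ± 5.3650) / 9.8, giving t = 0.4366 s or t = 1.531 s.
The arrow is on the way up at the first time, so t = 0.4366 s.

0.4366 s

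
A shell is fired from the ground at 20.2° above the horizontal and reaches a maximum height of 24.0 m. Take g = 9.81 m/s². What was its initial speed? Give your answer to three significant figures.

At maximum height v_y = 0, so (v₀ sin θ)² = 2 g H.
v₀ sin 20.2° = √(2 × 9.81 × 24.0) = 21.70 m/s.
v₀ = 21.70 / sin 20.2° = 21.70 / 0.3453 = 62.8 m/s.

62.8 m/s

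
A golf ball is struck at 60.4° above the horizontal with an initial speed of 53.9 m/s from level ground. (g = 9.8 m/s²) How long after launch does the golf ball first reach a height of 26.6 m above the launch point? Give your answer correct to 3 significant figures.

0.606 s

v_y0 = 53.9 sin 60.4° = 46.87 m/s.
Set y = v_y0 t − ½ g t² = 26.6: 4.900 t² − 46.87 t + 26.6 = 0.
t = [46.87 ± √(2197 − 521.4)] / 9.8 = (46.87 ± 40.93) / 9.8, giving t = 0.606 s or t = 8.96 s.
The golf ball is on the way up at the first time, so t = 0.606 s.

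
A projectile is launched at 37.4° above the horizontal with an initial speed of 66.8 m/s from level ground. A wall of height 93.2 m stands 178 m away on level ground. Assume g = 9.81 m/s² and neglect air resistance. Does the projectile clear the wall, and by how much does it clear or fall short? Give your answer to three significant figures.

v_x = 66.8 cos 37.4° = 53.07 m/s; v_y0 = 66.8 sin 37.4° = 40.57 m/s.
Time to reach the wall: t = 178 / 53.07 = 3.354 s.
Height at that point: y = 40.57×3.354 − 4.905×3.354² = 80.89 m.
That is 93.2 − 80.89 = 12.3 m below the top of the wall, so the projectile does not clear it.

No — it falls 12.3 m short of clearing the wall.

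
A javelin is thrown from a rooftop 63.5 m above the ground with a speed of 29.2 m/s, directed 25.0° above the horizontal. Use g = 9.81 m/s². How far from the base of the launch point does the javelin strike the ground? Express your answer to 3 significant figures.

Components: v_x = 29.2 cos 25.0° = 26.46 m/s, v_y = 29.2 sin 25.0° = 12.34 m/s.
Vertical: 0 = 63.5 + 12.34 t − ½(9.81) t² ⇒ 4.905 t² − 12.34 t − 63.5 = 0.
t = [12.34 + √(152.3 + 1246)] / 9.810 = 5.070 s.
Horizontal: R = v_x · t = 26.46 × 5.070 = 134 m.

134 m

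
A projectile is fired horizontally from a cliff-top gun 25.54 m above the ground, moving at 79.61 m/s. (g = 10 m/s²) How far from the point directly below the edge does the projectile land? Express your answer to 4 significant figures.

179.9 m

Initial vertical velocity is zero, so the fall time comes from h = ½ g t²: t = √(2 × 25.54 / 10) = 2.2601 s.
Horizontal motion is uniform at 79.61 m/s, so x = 79.61 × 2.2601 = 179.9 m.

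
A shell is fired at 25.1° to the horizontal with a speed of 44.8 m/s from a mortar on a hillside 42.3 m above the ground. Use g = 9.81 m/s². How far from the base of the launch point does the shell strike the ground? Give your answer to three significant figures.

221 m

Components: v_x = 44.8 cos 25.1° = 40.57 m/s, v_y = 44.8 sin 25.1° = 19.00 m/s.
Vertical: 0 = 42.3 + 19.00 t − ½(9.81) t² ⇒ 4.905 t² − 19.00 t − 42.3 = 0.
t = [19.00 + √(361.0 + 829.9)] / 9.810 = 5.455 s.
Horizontal: R = v_x · t = 40.57 × 5.455 = 221 m.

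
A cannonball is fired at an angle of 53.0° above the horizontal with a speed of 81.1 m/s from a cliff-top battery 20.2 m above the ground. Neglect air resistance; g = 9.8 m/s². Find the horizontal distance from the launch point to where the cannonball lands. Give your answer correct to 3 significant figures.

Components: v_x = 81.1 cos 53.0° = 48.81 m/s, v_y = 81.1 sin 53.0° = 64.77 m/s.
Vertical: 0 = 20.2 + 64.77 t − ½(9.8) t² ⇒ 4.900 t² − 64.77 t − 20.2 = 0.
t = [64.77 + √(4195 + 395.9)] / 9.800 = 13.52 s.
Horizontal: R = v_x · t = 48.81 × 13.52 = 660 m.

660 m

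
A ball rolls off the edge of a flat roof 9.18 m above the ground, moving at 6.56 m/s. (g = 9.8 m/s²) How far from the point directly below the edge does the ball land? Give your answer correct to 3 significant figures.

Initial vertical velocity is zero, so the fall time comes from h = ½ g t²: t = √(2 × 9.18 / 9.8) = 1.369 s.
Horizontal motion is uniform at 6.56 m/s, so x = 6.56 × 1.369 = 8.98 m.

8.98 m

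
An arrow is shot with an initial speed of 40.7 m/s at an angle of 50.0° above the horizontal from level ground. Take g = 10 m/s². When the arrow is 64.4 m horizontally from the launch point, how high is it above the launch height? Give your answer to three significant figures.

v_x = 40.7 cos 50.0° = 26.16 m/s, v_y0 = 40.7 sin 50.0° = 31.18 m/s.
Time to reach x = 64.4 m: t = x / v_x = 64.4 / 26.16 = 2.462 s.
y = v_y0 t − ½ g t² = 31.18×2.462 − 5.000×2.462² = 46.5 m.

46.5 m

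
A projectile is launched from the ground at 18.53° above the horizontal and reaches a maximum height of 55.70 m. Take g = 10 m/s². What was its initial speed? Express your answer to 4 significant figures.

105.0 m/s

At maximum height v_y = 0, so (v₀ sin θ)² = 2 g H.
v₀ sin 18.53° = √(2 × 10 × 55.70) = 33.377 m/s.
v₀ = 33.377 / sin 18.53° = 33.377 / 0.3178 = 105.0 m/s.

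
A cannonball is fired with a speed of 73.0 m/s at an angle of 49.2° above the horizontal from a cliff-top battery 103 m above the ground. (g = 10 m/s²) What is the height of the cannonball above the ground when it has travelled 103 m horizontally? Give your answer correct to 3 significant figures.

199 m

v_x = 73.0 cos 49.2° = 47.70 m/s, v_y0 = 73.0 sin 49.2° = 55.26 m/s.
Time to reach x = 103 m: t = x / v_x = 103 / 47.70 = 2.159 s.
y = 103 + v_y0 t − ½ g t² = 103 + 55.26×2.159 − 5.000×2.159² = 199 m.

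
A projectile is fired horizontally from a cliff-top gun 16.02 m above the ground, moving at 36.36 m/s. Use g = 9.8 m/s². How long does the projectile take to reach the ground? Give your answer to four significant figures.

The horizontal speed doesn't affect the fall. With v_y0 = 0, h = ½ g t².
t = √(2 × 16.02 / 9.8) = √3.2694 = 1.808 s.

1.808 s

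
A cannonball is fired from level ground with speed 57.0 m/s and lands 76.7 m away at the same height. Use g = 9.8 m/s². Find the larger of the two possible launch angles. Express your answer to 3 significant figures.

83.3°

Level-ground range: R = v₀² sin(2θ)/g ⇒ sin 2θ = R g / v₀² = 76.7×9.8/57.0² = 0.2314.
2θ = arcsin(0.2314) = 13.38° or 180° − 13.38° = 166.62°.
So θ = 6.69° or θ = 83.3°.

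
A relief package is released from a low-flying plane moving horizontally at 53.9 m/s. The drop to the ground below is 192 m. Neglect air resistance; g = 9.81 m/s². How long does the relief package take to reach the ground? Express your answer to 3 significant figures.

The horizontal speed doesn't affect the fall. With v_y0 = 0, h = ½ g t².
t = √(2 × 192 / 9.81) = √39.14 = 6.26 s.

6.26 s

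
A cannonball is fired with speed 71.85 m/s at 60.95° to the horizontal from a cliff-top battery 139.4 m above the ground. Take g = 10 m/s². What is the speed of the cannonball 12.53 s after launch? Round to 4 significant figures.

v_x = 71.85 cos 60.95° = 34.888 m/s (constant).
v_y(t) = 71.85 sin 60.95° − g t = 62.811 − 10 × 12.53 = -62.489 m/s.
Speed = √(v_x² + v_y²) = √(1217.2 + 3904.9) = 71.57 m/s.

71.57 m/s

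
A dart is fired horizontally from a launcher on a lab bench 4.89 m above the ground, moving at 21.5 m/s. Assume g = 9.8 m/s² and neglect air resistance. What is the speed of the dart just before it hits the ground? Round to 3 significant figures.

Fall time: t = √(2 × 4.89 / 9.8) = 0.9990 s.
At impact: v_x = 21.5 m/s (unchanged), v_y = g t = 9.8 × 0.9990 = 9.790 m/s.
Speed = √(v_x² + v_y²) = √(462.2 + 95.84) = 23.6 m/s.

23.6 m/s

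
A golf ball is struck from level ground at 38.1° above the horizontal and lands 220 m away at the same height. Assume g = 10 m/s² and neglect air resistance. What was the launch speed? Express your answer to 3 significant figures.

On level ground, R = v₀² sin(2θ) / g, so v₀ = √(R g / sin 2θ).
sin(2 × 38.1°) = 0.9711.
v₀ = √(220 × 10 / 0.9711) = √2265 = 47.6 m/s.

47.6 m/s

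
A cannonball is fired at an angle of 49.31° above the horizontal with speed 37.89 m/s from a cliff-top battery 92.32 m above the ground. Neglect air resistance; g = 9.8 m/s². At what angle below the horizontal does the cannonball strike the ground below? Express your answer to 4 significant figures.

64.30°

v_x = 37.89 cos 49.31° = 24.703 m/s.
At impact |v_y| = √(v_y0² + 2 g h) = √(28.730² + 2×9.8×92.32) = 51.331 m/s.
Angle below horizontal = arctan(|v_y| / v_x) = arctan(51.331 / 24.703) = 64.30°.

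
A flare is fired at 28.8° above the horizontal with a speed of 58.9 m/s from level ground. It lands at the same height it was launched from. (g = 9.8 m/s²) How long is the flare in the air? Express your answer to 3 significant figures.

5.79 s

Vertical component: v_y = 58.9 sin 28.8° = 28.38 m/s.
For a projectile landing at launch height, time of flight is t = 2 v_y / g = 2 × 28.38 / 9.8 = 5.79 s.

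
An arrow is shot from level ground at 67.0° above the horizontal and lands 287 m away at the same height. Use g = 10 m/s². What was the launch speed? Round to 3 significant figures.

63.2 m/s

On level ground, R = v₀² sin(2θ) / g, so v₀ = √(R g / sin 2θ).
sin(2 × 67.0°) = 0.7193.
v₀ = √(287 × 10 / 0.7193) = √3990 = 63.2 m/s.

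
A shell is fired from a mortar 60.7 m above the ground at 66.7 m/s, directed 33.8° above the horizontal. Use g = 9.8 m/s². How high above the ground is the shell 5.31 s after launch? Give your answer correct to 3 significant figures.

120 m

v_y0 = 66.7 sin 33.8° = 37.10 m/s.
y(t) = 60.7 + v_y0 t − ½ g t² = 60.7 + 37.10×5.31 − ½×9.8×5.31² = 120 m.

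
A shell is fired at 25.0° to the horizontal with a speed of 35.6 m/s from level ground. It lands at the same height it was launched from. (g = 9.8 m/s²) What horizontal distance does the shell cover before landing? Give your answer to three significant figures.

Components: v_x = 35.6 cos 25.0° = 32.26 m/s, v_y = 35.6 sin 25.0° = 15.05 m/s.
Time of flight (same landing height): t = 2 v_y / g = 2 × 15.05 / 9.8 = 3.071 s.
Range: R = v_x · t = 32.26 × 3.071 = 99.1 m.

99.1 m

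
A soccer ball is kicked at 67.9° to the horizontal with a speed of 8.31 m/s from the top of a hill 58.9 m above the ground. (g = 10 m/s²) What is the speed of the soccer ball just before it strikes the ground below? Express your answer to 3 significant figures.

v_x = 8.31 cos 67.9° = 3.126 m/s is unchanged throughout.
For the vertical component, v_y² = v_y0² + 2 g h = (7.699)² + 2×10×58.9 = 1237, so |v_y| = 35.17 m/s.
Impact speed = √(v_x² + v_y²) = √(9.772 + 1237) = 35.3 m/s.

35.3 m/s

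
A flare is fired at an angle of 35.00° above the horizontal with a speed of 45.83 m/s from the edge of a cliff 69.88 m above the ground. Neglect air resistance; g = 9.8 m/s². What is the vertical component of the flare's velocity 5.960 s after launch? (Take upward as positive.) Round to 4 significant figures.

Initial vertical component: v_y0 = 45.83 sin 35.00° = 26.287 m/s.
v_y(t) = v_y0 − g t = 26.287 − 9.8 × 5.960 = -32.12 m/s.

-32.12 m/s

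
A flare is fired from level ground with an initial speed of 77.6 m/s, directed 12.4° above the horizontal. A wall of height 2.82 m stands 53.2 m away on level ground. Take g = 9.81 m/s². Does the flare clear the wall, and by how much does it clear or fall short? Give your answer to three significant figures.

Yes — it clears the wall by 6.46 m.

v_x = 77.6 cos 12.4° = 75.79 m/s; v_y0 = 77.6 sin 12.4° = 16.66 m/s.
Time to reach the wall: t = 53.2 / 75.79 = 0.7019 s.
Height at that point: y = 16.66×0.7019 − 4.905×0.7019² = 9.277 m.
That is 9.277 − 2.82 = 6.46 m above the top of the wall, so the flare clears it.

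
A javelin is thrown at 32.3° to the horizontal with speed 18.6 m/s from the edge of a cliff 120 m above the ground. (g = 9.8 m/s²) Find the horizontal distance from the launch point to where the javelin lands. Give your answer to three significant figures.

Components: v_x = 18.6 cos 32.3° = 15.72 m/s, v_y = 18.6 sin 32.3° = 9.939 m/s.
Vertical: 0 = 120 + 9.939 t − ½(9.8) t² ⇒ 4.900 t² − 9.939 t − 120 = 0.
t = [9.939 + √(98.78 + 2352)] / 9.800 = 6.066 s.
Horizontal: R = v_x · t = 15.72 × 6.066 = 95.4 m.

95.4 m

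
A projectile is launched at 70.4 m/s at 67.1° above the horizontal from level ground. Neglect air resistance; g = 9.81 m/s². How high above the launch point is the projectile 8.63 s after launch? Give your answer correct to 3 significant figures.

194 m

v_y0 = 70.4 sin 67.1° = 64.85 m/s.
y(t) = v_y0 t − ½ g t² = 64.85×8.63 − 4.905×8.63² = 194 m.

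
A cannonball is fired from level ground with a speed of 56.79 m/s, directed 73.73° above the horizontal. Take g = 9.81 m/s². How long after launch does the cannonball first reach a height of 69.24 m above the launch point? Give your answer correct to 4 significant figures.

v_y0 = 56.79 sin 73.73° = 54.516 m/s.
Set y = v_y0 t − ½ g t² = 69.24: 4.905 t² − 54.516 t + 69.24 = 0.
t = [54.516 ± √(2972.0 − 1358.5)] / 9.81 = (54.516 ± 40.168) / 9.81, giving t = 1.463 s or t = 9.652 s.
The cannonball is on the way up at the first time, so t = 1.463 s.

1.463 s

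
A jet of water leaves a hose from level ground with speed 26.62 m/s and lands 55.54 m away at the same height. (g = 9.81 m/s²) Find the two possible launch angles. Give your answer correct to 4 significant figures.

Level-ground range: R = v₀² sin(2θ)/g ⇒ sin 2θ = R g / v₀² = 55.54×9.81/26.62² = 0.7689.
2θ = arcsin(0.7689) = 50.255° or 180° − 50.255° = 129.745°.
So θ = 25.13° or θ = 64.87°.

25.13° and 64.87°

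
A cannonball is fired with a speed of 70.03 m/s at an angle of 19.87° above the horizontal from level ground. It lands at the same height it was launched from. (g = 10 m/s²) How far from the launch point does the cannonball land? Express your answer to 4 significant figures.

313.5 m

For level ground, R = v₀² sin(2θ) / g.
sin(2 × 19.87°) = sin 39.740° = 0.6393.
R = (70.03)² × 0.6393 / 10 = 313.5 m.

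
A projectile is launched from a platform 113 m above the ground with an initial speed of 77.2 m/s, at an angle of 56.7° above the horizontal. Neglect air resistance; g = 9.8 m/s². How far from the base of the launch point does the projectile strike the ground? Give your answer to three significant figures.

Components: v_x = 77.2 cos 56.7° = 42.38 m/s, v_y = 77.2 sin 56.7° = 64.52 m/s.
Vertical: 0 = 113 + 64.52 t − ½(9.8) t² ⇒ 4.900 t² − 64.52 t − 113 = 0.
t = [64.52 + √(4163 + 2215)] / 9.800 = 14.73 s.
Horizontal: R = v_x · t = 42.38 × 14.73 = 624 m.

624 m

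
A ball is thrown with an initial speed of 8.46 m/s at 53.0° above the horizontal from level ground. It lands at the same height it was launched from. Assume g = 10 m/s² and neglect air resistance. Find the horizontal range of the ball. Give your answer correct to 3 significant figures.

For level ground, R = v₀² sin(2θ) / g.
sin(2 × 53.0°) = sin 106.0° = 0.9613.
R = (8.46)² × 0.9613 / 10 = 6.88 m.

6.88 m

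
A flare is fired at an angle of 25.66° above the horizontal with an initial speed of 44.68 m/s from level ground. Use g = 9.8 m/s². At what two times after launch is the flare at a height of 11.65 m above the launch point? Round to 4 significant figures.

0.7413 s and 3.207 s

v_y0 = 44.68 sin 25.66° = 19.348 m/s.
Set y = v_y0 t − ½ g t² = 11.65: 4.900 t² − 19.348 t + 11.65 = 0.
t = [19.348 ± √(374.35 − 228.34)] / 9.8 = (19.348 ± 12.083) / 9.8, giving t = 0.7413 s or t = 3.207 s.
So the flare is at 11.65 m at t = 0.7413 s (rising) and t = 3.207 s (falling).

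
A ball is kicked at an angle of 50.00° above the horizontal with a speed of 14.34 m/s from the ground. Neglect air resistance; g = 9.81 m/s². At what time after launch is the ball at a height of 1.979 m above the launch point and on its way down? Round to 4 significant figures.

v_y0 = 14.34 sin 50.00° = 10.985 m/s.
Set y = v_y0 t − ½ g t² = 1.979: 4.905 t² − 10.985 t + 1.979 = 0.
t = [10.985 ± √(120.67 − 38.828)] / 9.81 = (10.985 ± 9.0467) / 9.81, giving t = 0.1976 s or t = 2.042 s.
On the way down corresponds to the larger root: t = 2.042 s.

2.042 s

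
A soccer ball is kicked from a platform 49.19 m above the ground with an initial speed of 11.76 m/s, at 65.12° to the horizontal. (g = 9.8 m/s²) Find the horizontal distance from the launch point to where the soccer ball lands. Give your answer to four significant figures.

Components: v_x = 11.76 cos 65.12° = 4.9477 m/s, v_y = 11.76 sin 65.12° = 10.669 m/s.
Vertical: 0 = 49.19 + 10.669 t − ½(9.8) t² ⇒ 4.900 t² − 10.669 t − 49.19 = 0.
t = [10.669 + √(113.83 + 964.12)] / 9.800 = 4.4389 s.
Horizontal: R = v_x · t = 4.9477 × 4.4389 = 21.96 m.

21.96 m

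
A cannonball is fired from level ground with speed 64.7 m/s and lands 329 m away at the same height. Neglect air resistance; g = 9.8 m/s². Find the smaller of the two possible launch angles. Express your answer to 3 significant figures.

Level-ground range: R = v₀² sin(2θ)/g ⇒ sin 2θ = R g / v₀² = 329×9.8/64.7² = 0.7702.
2θ = arcsin(0.7702) = 50.37° or 180° − 50.37° = 129.63°.
So θ = 25.2° or θ = 64.8°.

25.2°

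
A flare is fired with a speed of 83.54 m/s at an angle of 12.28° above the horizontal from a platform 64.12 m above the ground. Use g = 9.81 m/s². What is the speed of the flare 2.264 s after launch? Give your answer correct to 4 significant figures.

81.75 m/s

v_x = 83.54 cos 12.28° = 81.629 m/s (constant).
v_y(t) = 83.54 sin 12.28° − g t = 17.768 − 9.81 × 2.264 = -4.4418 m/s.
Speed = √(v_x² + v_y²) = √(6663.3 + 19.730) = 81.75 m/s.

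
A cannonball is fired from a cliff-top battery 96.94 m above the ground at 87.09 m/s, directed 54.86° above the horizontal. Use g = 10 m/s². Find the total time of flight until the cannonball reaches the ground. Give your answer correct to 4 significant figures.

15.49 s

Vertical component: v_y = 87.09 sin 54.86° = 71.218 m/s.
Taking up as positive with launch at y = 96.94 m, landing at y = 0: 0 = 96.94 + 71.218 t − ½(10) t².
Solving 5.000 t² − 71.218 t − 96.94 = 0 gives t = [71.218 + √(71.218² + 4·5.000·96.94)] / 10.00 = 15.49 s.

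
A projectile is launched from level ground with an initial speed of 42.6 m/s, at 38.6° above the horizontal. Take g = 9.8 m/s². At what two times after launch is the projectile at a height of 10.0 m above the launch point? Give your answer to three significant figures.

0.407 s and 5.02 s

v_y0 = 42.6 sin 38.6° = 26.58 m/s.
Set y = v_y0 t − ½ g t² = 10.0: 4.900 t² − 26.58 t + 10.0 = 0.
t = [26.58 ± √(706.5 − 196.0)] / 9.8 = (26.58 ± 22.59) / 9.8, giving t = 0.407 s or t = 5.02 s.
So the projectile is at 10.0 m at t = 0.407 s (rising) and t = 5.02 s (falling).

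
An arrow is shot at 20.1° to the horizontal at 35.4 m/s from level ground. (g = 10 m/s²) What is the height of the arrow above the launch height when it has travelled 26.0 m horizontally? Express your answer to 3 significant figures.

v_x = 35.4 cos 20.1° = 33.24 m/s, v_y0 = 35.4 sin 20.1° = 12.17 m/s.
Time to reach x = 26.0 m: t = x / v_x = 26.0 / 33.24 = 0.7822 s.
y = v_y0 t − ½ g t² = 12.17×0.7822 − 5.000×0.7822² = 6.46 m.

6.46 m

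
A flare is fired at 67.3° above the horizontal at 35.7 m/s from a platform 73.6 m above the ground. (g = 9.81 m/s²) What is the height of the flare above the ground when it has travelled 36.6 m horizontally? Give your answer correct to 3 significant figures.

126 m

v_x = 35.7 cos 67.3° = 13.78 m/s, v_y0 = 35.7 sin 67.3° = 32.93 m/s.
Time to reach x = 36.6 m: t = x / v_x = 36.6 / 13.78 = 2.656 s.
y = 73.6 + v_y0 t − ½ g t² = 73.6 + 32.93×2.656 − 4.905×2.656² = 126 m.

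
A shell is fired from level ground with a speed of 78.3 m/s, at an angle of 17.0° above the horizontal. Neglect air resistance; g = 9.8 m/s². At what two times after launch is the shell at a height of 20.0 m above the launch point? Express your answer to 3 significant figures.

v_y0 = 78.3 sin 17.0° = 22.89 m/s.
Set y = v_y0 t − ½ g t² = 20.0: 4.900 t² − 22.89 t + 20.0 = 0.
t = [22.89 ± √(524.0 − 392.0)] / 9.8 = (22.89 ± 11.49) / 9.8, giving t = 1.16 s or t = 3.51 s.
So the shell is at 20.0 m at t = 1.16 s (rising) and t = 3.51 s (falling).

1.16 s and 3.51 s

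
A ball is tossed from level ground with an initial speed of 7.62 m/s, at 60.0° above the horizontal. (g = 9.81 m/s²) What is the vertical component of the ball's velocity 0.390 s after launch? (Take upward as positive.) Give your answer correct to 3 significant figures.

2.77 m/s

Initial vertical component: v_y0 = 7.62 sin 60.0° = 6.599 m/s.
v_y(t) = v_y0 − g t = 6.599 − 9.81 × 0.390 = 2.77 m/s.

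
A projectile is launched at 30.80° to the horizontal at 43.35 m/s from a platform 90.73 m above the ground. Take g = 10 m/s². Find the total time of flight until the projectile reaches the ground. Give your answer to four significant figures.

Vertical component: v_y = 43.35 sin 30.80° = 22.197 m/s.
Taking up as positive with launch at y = 90.73 m, landing at y = 0: 0 = 90.73 + 22.197 t − ½(10) t².
Solving 5.000 t² − 22.197 t − 90.73 = 0 gives t = [22.197 + √(22.197² + 4·5.000·90.73)] / 10.00 = 7.023 s.

7.023 s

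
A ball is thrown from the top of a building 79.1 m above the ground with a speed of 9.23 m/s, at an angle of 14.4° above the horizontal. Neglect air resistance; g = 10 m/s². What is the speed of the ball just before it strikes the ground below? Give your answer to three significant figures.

v_x = 9.23 cos 14.4° = 8.940 m/s is unchanged throughout.
For the vertical component, v_y² = v_y0² + 2 g h = (2.295)² + 2×10×79.1 = 1587, so |v_y| = 39.84 m/s.
Impact speed = √(v_x² + v_y²) = √(79.92 + 1587) = 40.8 m/s.

40.8 m/s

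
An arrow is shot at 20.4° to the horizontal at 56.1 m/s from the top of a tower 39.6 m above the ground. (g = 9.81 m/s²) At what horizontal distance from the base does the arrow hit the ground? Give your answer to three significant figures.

Components: v_x = 56.1 cos 20.4° = 52.58 m/s, v_y = 56.1 sin 20.4° = 19.55 m/s.
Vertical: 0 = 39.6 + 19.55 t − ½(9.81) t² ⇒ 4.905 t² − 19.55 t − 39.6 = 0.
t = [19.55 + √(382.2 + 777.0)] / 9.810 = 5.464 s.
Horizontal: R = v_x · t = 52.58 × 5.464 = 287 m.

287 m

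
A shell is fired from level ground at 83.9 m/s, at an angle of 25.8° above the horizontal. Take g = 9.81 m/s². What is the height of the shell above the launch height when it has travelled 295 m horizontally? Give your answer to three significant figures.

67.8 m

v_x = 83.9 cos 25.8° = 75.54 m/s, v_y0 = 83.9 sin 25.8° = 36.52 m/s.
Time to reach x = 295 m: t = x / v_x = 295 / 75.54 = 3.905 s.
y = v_y0 t − ½ g t² = 36.52×3.905 − 4.905×3.905² = 67.8 m.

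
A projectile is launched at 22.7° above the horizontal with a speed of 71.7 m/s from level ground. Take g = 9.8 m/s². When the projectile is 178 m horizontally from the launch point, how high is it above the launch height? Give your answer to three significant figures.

39.0 m

v_x = 71.7 cos 22.7° = 66.15 m/s, v_y0 = 71.7 sin 22.7° = 27.67 m/s.
Time to reach x = 178 m: t = x / v_x = 178 / 66.15 = 2.691 s.
y = v_y0 t − ½ g t² = 27.67×2.691 − 4.900×2.691² = 39.0 m.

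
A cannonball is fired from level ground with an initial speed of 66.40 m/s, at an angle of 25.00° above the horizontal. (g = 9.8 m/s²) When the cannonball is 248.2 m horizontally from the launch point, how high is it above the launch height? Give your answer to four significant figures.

v_x = 66.40 cos 25.00° = 60.179 m/s, v_y0 = 66.40 sin 25.00° = 28.062 m/s.
Time to reach x = 248.2 m: t = x / v_x = 248.2 / 60.179 = 4.1244 s.
y = v_y0 t − ½ g t² = 28.062×4.1244 − 4.900×4.1244² = 32.39 m.

32.39 m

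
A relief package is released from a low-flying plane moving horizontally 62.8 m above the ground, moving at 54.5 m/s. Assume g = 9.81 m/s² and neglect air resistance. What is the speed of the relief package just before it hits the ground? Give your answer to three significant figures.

64.8 m/s

Fall time: t = √(2 × 62.8 / 9.81) = 3.578 s.
At impact: v_x = 54.5 m/s (unchanged), v_y = g t = 9.81 × 3.578 = 35.10 m/s.
Speed = √(v_x² + v_y²) = √(2970 + 1232) = 64.8 m/s.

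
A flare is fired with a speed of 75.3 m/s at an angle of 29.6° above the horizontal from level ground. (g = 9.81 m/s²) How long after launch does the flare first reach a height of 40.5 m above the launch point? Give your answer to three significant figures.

v_y0 = 75.3 sin 29.6° = 37.19 m/s.
Set y = v_y0 t − ½ g t² = 40.5: 4.905 t² − 37.19 t + 40.5 = 0.
t = [37.19 ± √(1383 − 794.6)] / 9.81 = (37.19 ± 24.26) / 9.81, giving t = 1.32 s or t = 6.26 s.
The flare is on the way up at the first time, so t = 1.32 s.

1.32 s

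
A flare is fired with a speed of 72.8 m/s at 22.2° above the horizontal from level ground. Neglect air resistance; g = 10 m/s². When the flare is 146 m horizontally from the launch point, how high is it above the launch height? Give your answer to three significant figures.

36.1 m

v_x = 72.8 cos 22.2° = 67.40 m/s, v_y0 = 72.8 sin 22.2° = 27.51 m/s.
Time to reach x = 146 m: t = x / v_x = 146 / 67.40 = 2.166 s.
y = v_y0 t − ½ g t² = 27.51×2.166 − 5.000×2.166² = 36.1 m.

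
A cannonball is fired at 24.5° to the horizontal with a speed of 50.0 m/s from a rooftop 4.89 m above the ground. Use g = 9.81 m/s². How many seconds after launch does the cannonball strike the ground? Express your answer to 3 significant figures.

4.45 s

Vertical component: v_y = 50.0 sin 24.5° = 20.73 m/s.
Taking up as positive with launch at y = 4.89 m, landing at y = 0: 0 = 4.89 + 20.73 t − ½(9.81) t².
Solving 4.905 t² − 20.73 t − 4.89 = 0 gives t = [20.73 + √(20.73² + 4·4.905·4.89)] / 9.810 = 4.45 s.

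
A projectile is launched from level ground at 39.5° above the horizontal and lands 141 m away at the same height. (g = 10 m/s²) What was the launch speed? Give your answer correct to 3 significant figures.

On level ground, R = v₀² sin(2θ) / g, so v₀ = √(R g / sin 2θ).
sin(2 × 39.5°) = 0.9816.
v₀ = √(141 × 10 / 0.9816) = √1436 = 37.9 m/s.

37.9 m/s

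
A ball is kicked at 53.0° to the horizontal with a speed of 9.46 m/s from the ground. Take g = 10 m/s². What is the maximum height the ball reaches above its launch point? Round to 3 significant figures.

Vertical component of launch velocity: v_y = 9.46 sin 53.0° = 7.555 m/s.
At the highest point the vertical velocity is zero, so v_y² = 2 g h_max.
h_max = (7.555)² / (2 × 10) = 57.08 / 20.00 = 2.85 m.

2.85 m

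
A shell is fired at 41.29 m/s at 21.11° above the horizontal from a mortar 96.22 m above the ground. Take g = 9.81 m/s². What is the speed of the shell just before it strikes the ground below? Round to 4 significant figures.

v_x = 41.29 cos 21.11° = 38.519 m/s is unchanged throughout.
For the vertical component, v_y² = v_y0² + 2 g h = (14.871)² + 2×9.81×96.22 = 2109.0, so |v_y| = 45.924 m/s.
Impact speed = √(v_x² + v_y²) = √(1483.7 + 2109.0) = 59.94 m/s.

59.94 m/s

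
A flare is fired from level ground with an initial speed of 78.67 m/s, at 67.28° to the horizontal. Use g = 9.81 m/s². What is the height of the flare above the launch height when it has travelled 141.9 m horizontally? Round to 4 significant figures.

231.9 m

v_x = 78.67 cos 67.28° = 30.385 m/s, v_y0 = 78.67 sin 67.28° = 72.565 m/s.
Time to reach x = 141.9 m: t = x / v_x = 141.9 / 30.385 = 4.6701 s.
y = v_y0 t − ½ g t² = 72.565×4.6701 − 4.905×4.6701² = 231.9 m.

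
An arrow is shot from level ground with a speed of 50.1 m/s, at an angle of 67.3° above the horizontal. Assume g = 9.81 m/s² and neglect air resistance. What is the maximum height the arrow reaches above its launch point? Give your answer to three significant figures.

Vertical component of launch velocity: v_y = 50.1 sin 67.3° = 46.22 m/s.
At the highest point the vertical velocity is zero, so v_y² = 2 g h_max.
h_max = (46.22)² / (2 × 9.81) = 2136 / 19.62 = 109 m.

109 m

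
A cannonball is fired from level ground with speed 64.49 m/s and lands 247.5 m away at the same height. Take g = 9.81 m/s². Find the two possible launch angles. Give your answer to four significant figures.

17.86° and 72.14°

Level-ground range: R = v₀² sin(2θ)/g ⇒ sin 2θ = R g / v₀² = 247.5×9.81/64.49² = 0.5838.
2θ = arcsin(0.5838) = 35.718° or 180° − 35.718° = 144.282°.
So θ = 17.86° or θ = 72.14°.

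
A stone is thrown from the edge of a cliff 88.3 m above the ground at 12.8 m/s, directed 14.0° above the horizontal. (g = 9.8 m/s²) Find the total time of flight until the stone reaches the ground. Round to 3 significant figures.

Vertical component: v_y = 12.8 sin 14.0° = 3.097 m/s.
Taking up as positive with launch at y = 88.3 m, landing at y = 0: 0 = 88.3 + 3.097 t − ½(9.8) t².
Solving 4.900 t² − 3.097 t − 88.3 = 0 gives t = [3.097 + √(3.097² + 4·4.900·88.3)] / 9.800 = 4.57 s.

4.57 s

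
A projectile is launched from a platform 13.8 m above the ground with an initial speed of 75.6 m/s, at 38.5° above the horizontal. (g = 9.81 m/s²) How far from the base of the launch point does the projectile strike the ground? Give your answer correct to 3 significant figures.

Components: v_x = 75.6 cos 38.5° = 59.17 m/s, v_y = 75.6 sin 38.5° = 47.06 m/s.
Vertical: 0 = 13.8 + 47.06 t − ½(9.81) t² ⇒ 4.905 t² − 47.06 t − 13.8 = 0.
t = [47.06 + √(2215 + 270.8)] / 9.810 = 9.879 s.
Horizontal: R = v_x · t = 59.17 × 9.879 = 585 m.

585 m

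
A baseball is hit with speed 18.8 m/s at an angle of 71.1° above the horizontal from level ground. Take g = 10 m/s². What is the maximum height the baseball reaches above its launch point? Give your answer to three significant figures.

Vertical component of launch velocity: v_y = 18.8 sin 71.1° = 17.79 m/s.
At the highest point the vertical velocity is zero, so v_y² = 2 g h_max.
h_max = (17.79)² / (2 × 10) = 316.5 / 20.00 = 15.8 m.

15.8 m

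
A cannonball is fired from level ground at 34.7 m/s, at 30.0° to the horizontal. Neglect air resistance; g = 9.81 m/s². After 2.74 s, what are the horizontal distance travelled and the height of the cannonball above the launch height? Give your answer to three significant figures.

v_x = 34.7 cos 30.0° = 30.05 m/s; v_y0 = 34.7 sin 30.0° = 17.35 m/s.
x = v_x t = 30.05 × 2.74 = 82.3 m.
y = v_y0 t − ½ g t² = 17.35×2.74 − 4.905×2.74² = 10.7 m.

x = 82.3 m, y = 10.7 m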